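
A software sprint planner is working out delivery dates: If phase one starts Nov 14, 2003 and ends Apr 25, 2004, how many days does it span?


Start date: 2003-11-14
End date: 2004-04-25
Nov 2003: +17 days
Dec 2003: +31 days
Jan 2004: +31 days
... (3 more months)
Total: 163 days

163


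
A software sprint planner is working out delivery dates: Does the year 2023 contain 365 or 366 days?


Year: 2023
Check leap year rules:
Divisible by 4? No
2023 is not a leap year
Days: 365

365


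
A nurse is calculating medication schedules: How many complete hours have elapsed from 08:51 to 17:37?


Start: 08:51
End: 17:37
Hour difference: 17 - 8 = 9 hours
Minute difference: 37 - 51 = -14 minutes
Total minutes: 526
Complete hours: 526 / 60 = 8 (remainder 46)

8


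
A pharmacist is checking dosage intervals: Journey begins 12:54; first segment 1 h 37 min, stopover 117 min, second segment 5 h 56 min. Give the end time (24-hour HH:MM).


Depart: 12:54
Leg 1: +97 min -> 14:31
Layover: +117 min -> 16:28
Leg 2: +356 min -> 22:24
Total travel: 570 minutes = 9h 30m
Arrival: 22:24

22:24


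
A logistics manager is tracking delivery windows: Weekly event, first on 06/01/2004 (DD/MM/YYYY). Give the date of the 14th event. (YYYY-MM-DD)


First occurrence: 2004-01-06 (occurrence 1)
Each occurrence is 7 days after the previous.
Occurrence 14 is 13 weeks after the first.
13 weeks = 91 days
2004-01-06 + 91 days = 2004-04-06

2004-04-06


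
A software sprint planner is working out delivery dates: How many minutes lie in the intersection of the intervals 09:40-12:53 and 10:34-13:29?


Interval A: [580, 773] minutes from midnight
Interval B: [634, 809] minutes from midnight
Overlap start = max(580, 634) = 634
Overlap end = min(773, 809) = 773
Overlap = 773 - 634 = 139 minutes

139


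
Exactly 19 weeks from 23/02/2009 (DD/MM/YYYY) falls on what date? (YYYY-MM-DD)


Start: 2009-02-23
Weeks to add: 19
Convert to days: 19 x 7 = 133 days
Add 133 days to 2009-02-23
Result: 2009-07-06

2009-07-06


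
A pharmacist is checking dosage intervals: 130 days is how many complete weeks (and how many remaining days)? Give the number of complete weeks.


Total days: 130
Days per week: 7
Division: 130 / 7 = 18 remainder 4
Complete weeks: 18
Remaining days: 4

18


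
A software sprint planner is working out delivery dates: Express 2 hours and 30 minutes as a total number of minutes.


Hours: 2
Extra minutes: 30
Minutes per hour: 60
Hours to minutes: 2 x 60 = 120
Total: 120 + 30 = 150

150


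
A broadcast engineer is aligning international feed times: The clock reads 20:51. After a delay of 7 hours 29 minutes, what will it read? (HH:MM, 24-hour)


Start time: 20:51
Adding: 7 hours 29 minutes
Minutes: 51 + 29 = 80
Minute overflow: 80 >= 60, so carry 1 hour, minutes = 20
Hours: 20 + 7 + 1 = 28
Hour wraparound: 28 mod 24 = 4
Result: 04:20

04:20


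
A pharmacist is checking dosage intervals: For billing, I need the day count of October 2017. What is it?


Month: October
Year: 2017
October is a 31-day month
Total: 31 days

31


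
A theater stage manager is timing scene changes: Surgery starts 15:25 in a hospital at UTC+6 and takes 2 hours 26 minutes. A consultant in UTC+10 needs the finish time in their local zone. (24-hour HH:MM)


Start: 15:25 in UTC+6
Step 1 - add duration:
  minutes: 25 + 26 = 51
  hours: 15 + 2 + 0 = 17
  end in UTC+6: 17:51
Step 2 - convert UTC+6 -> UTC+10:
  offset difference: 10 - (6) = 4 hours
  17 + (4) = 21 -> mod 24 = 21
Result: 21:51 in UTC+10

21:51


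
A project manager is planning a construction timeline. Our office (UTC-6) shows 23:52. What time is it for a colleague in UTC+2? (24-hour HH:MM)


Local time: 23:52 at UTC-6 (offset -6h)
Target zone: UTC+2 (offset 2h)
Difference: 2 - (-6) = 8 hours
Calculation: 23 + (8) = 31
Wraparound: (31) mod 24 = 7
Result: 07:52

07:52


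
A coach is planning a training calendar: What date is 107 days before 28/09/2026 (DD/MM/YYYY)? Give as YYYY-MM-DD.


Start: 2026-09-28
Subtracting 107 days
Days already passed in September: 28
After going back through September: 79 more days to subtract
August 2026: 31 days, 48 remaining
July 2026: 31 days, 17 remaining
June 2026 has 30 days, need 17
Result: 2026-06-13

2026-06-13


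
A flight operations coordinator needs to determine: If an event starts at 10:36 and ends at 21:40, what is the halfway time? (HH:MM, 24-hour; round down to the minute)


Start time: 10:36 = 636 minutes from midnight
End time: 21:40 = 1300 minutes from midnight
Sum: 636 + 1300 = 1936
Midpoint: 1936 / 2 = 968 minutes
Convert: 968 / 60 = 16 hours, 8 minutes
Result: 16:08

16:08


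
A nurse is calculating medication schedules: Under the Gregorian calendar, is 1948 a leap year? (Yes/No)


Year: 1948
Divisible by 4? 1948 / 4 = 487.0 -> Yes
Divisible by 100? 1948 / 100 = 19.48 -> No
Divisible by 4 but not 100, so it IS a leap year

Yes


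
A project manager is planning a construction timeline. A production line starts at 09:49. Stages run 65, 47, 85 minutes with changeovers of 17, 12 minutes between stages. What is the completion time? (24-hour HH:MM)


Start: 09:49 = 589 min from midnight
  after task 1 (65 min): 10:54
  after break (17 min): 11:11
  after task 2 (47 min): 11:58
  after break (12 min): 12:10
  after task 3 (85 min): 13:35
Total elapsed: 226 minutes
End time: 13:35

13:35


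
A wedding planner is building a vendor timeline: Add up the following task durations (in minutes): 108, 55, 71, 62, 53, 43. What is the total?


Durations: 108, 55, 71, 62, 53, 43
Running sum: 108
+ 55 = 163
+ 71 = 234
+ 62 = 296
+ 53 = 349
+ 43 = 392
Total duration: 392 minutes
That is 6 hours and 32 minutes

392


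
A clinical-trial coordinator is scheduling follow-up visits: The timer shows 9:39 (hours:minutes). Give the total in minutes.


Hours: 9
Minutes: 39
Convert hours to minutes: 9 x 60 = 540
Add remaining minutes: 540 + 39 = 579

579


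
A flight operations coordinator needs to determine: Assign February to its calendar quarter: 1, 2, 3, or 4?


Month: February (month 2)
Q1: January-March (months 1-3)
Q2: April-June (months 4-6)
Q3: July-September (months 7-9)
Q4: October-December (months 10-12)
Month 2 falls in Q1

1


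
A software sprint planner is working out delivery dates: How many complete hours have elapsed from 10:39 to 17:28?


Start: 10:39
End: 17:28
Hour difference: 17 - 10 = 7 hours
Minute difference: 28 - 39 = -11 minutes
Total minutes: 409
Complete hours: 409 / 60 = 6 (remainder 49)

6


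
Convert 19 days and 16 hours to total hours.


Days: 19
Extra hours: 16
Hours per day: 24
Days to hours: 19 x 24 = 456
Total: 456 + 16 = 472

472


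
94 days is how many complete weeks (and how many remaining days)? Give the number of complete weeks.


Total days: 94
Days per week: 7
Division: 94 / 7 = 13 remainder 3
Complete weeks: 13
Remaining days: 3

13


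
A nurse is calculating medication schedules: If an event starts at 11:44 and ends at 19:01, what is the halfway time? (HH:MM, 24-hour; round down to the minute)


Start time: 11:44 = 704 minutes from midnight
End time: 19:01 = 1141 minutes from midnight
Sum: 704 + 1141 = 1845
Midpoint: 1845 / 2 = 922 minutes
Convert: 922 / 60 = 15 hours, 22 minutes
Result: 15:22

15:22


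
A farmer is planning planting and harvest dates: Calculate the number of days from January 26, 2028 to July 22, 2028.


Start date: 2028-01-26
End date: 2028-07-22
Jan 2028: +6 days
Feb 2028: +29 days
Mar 2028: +31 days
... (4 more months)
Total: 178 days

178


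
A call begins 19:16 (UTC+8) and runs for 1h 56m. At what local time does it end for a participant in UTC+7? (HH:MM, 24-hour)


Start: 19:16 in UTC+8
Step 1 - add duration:
  minutes: 16 + 56 = 72 (carry 1h)
  hours: 19 + 1 + 1 = 21
  end in UTC+8: 21:12
Step 2 - convert UTC+8 -> UTC+7:
  offset difference: 7 - (8) = -1 hours
  21 + (-1) = 20 -> mod 24 = 20
Result: 20:12 in UTC+7

20:12


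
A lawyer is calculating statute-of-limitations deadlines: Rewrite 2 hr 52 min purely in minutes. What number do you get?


Hours: 2
Extra minutes: 52
Minutes per hour: 60
Hours to minutes: 2 x 60 = 120
Total: 120 + 52 = 172

172


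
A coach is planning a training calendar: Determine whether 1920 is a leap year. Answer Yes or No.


Year: 1920
Divisible by 4? 1920 / 4 = 480.0 -> Yes
Divisible by 100? 1920 / 100 = 19.2 -> No
Divisible by 4 but not 100, so it IS a leap year

Yes


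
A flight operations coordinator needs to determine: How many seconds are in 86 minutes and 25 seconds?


Minutes: 86
Seconds: 25
Convert minutes to seconds: 86 x 60 = 5160
Add remaining seconds: 5160 + 25 = 5185

5185


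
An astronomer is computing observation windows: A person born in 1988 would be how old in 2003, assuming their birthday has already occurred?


Birth year: 1988
Current year: 2003
Age = current year - birth year
Age = 2003 - 1988 = 15

15


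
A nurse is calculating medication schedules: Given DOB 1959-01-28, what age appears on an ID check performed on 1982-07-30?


Birth: 1959-01-28
Reference: 1982-07-30
Year difference: 1982 - 1959 = 23
Has birthday (01-28) occurred by 07-30? Yes
Age in full years: 23

23


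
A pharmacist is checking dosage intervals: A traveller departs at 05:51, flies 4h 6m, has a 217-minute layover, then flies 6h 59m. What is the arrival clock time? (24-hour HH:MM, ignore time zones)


Depart: 05:51
Leg 1: +246 min -> 09:57
Layover: +217 min -> 13:34
Leg 2: +419 min -> 20:33
Total travel: 882 minutes = 14h 42m
Arrival: 20:33

20:33


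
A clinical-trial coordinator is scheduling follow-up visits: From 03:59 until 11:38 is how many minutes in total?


Start time: 03:59 = 239 minutes from midnight
End time: 11:38 = 698 minutes from midnight
Difference: 698 - 239 = 459 minutes
That is 7 hours and 39 minutes

459


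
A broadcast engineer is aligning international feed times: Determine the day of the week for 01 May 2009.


Date: 2009-05-01
January 1, 2009 is a Thursday
Day of year: 121
Offset from Jan 1: 120 days
120 mod 7 = 1
Result: Friday

Friday


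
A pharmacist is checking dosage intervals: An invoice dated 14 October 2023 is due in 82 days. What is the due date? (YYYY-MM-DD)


Start: 2023-10-14
Adding 82 days
Days remaining in October: 17
After October: 65 days still to add
November 2023: 30 days, 35 remaining
December 2023: 31 days, 4 remaining
January 2024 has 31 days, need 4
Result: 2024-01-04

2024-01-04


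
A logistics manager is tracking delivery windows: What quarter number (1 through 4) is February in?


Month: February (month 2)
Q1: January-March (months 1-3)
Q2: April-June (months 4-6)
Q3: July-September (months 7-9)
Q4: October-December (months 10-12)
Month 2 falls in Q1

1


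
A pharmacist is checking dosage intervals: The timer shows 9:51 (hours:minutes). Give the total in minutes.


Hours: 9
Minutes: 51
Convert hours to minutes: 9 x 60 = 540
Add remaining minutes: 540 + 51 = 591

591


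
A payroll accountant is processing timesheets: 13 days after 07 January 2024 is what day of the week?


Start: 2024-01-07 (Sunday)
Step 1 - find target date: add 13 days
  2024-01-07 + 13 days = 2024-01-20
Step 2 - day of week:
  13 mod 7 = 6
  Sunday + 6 days -> Saturday
Result: Saturday (2024-01-20)

Saturday


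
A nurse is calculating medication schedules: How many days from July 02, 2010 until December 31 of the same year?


Start: July 02, 2010
End: December 31, 2010
Days left in July: 29
August: 31
September: 30
October: 31
November: 30
... plus remaining months
Sum of remaining months: 153
Total: 29 + 153 = 182

182


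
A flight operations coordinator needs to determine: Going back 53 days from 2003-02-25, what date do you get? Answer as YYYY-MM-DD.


Start: 2003-02-25
Subtracting 53 days
Days already passed in February: 25
After going back through February: 28 more days to subtract
January 2003 has 31 days, need 28
Result: 2003-01-03

2003-01-03


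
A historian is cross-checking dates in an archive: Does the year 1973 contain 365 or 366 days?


Year: 1973
Check leap year rules:
Divisible by 4? No
1973 is not a leap year
Days: 365

365


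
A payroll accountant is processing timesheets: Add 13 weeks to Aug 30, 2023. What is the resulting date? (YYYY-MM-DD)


Start: 2023-08-30
Weeks to add: 13
Convert to days: 13 x 7 = 91 days
Add 91 days to 2023-08-30
Result: 2023-11-29

2023-11-29


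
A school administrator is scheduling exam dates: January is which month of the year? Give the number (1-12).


Calendar month order:
1. January <--
2. February
January is month number 1

1


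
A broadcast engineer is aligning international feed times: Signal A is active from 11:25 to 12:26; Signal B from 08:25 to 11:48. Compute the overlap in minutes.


Interval A: [685, 746] minutes from midnight
Interval B: [505, 708] minutes from midnight
Overlap start = max(685, 505) = 685
Overlap end = min(746, 708) = 708
Overlap = 708 - 685 = 23 minutes

23


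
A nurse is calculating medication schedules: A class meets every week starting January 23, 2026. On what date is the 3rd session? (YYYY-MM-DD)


First occurrence: 2026-01-23 (occurrence 1)
Each occurrence is 7 days after the previous.
Occurrence 3 is 2 weeks after the first.
2 weeks = 14 days
2026-01-23 + 14 days = 2026-02-06

2026-02-06


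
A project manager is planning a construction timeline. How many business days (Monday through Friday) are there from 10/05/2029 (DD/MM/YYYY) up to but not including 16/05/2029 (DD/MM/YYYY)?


Start: 2029-05-10 (Thursday)
End (exclusive): 2029-05-16 (Wednesday)
Total calendar days: 6
Full weeks: 6 // 7 = 0 -> 0 weekdays
Remaining 6 days starting on Thursday:
  Thu(w), Fri(w), Sat(-), Sun(-), Mon(w), Tue(w) -> 4 weekdays
Total business days: 0 + 4 = 4

4


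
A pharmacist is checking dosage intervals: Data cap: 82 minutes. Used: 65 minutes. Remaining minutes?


Total budget: 82 minutes
Time used: 65 minutes
Remaining: 82 - 65 = 17 minutes
Percent used: 79.3%
Percent remaining: 20.7%

17


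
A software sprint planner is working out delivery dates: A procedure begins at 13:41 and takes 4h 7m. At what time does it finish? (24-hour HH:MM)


Start time: 13:41
Adding: 4 hours 7 minutes
Minutes: 41 + 7 = 48
Hours: 13 + 4 + 0 = 17
Result: 17:48

17:48


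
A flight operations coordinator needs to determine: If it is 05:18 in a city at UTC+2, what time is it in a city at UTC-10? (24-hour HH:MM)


Local time: 05:18 at UTC+2 (offset 2h)
Target zone: UTC-10 (offset -10h)
Difference: -10 - (2) = -12 hours
Calculation: 5 + (-12) = -7
Wraparound: (-7) mod 24 = 17
Result: 17:18

17:18


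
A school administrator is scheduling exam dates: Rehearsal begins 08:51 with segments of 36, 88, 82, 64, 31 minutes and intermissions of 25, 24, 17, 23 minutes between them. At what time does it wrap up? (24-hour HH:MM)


Start: 08:51 = 531 min from midnight
  after task 1 (36 min): 09:27
  after break (25 min): 09:52
  after task 2 (88 min): 11:20
  after break (24 min): 11:44
  after task 3 (82 min): 13:06
  after break (17 min): 13:23
  after task 4 (64 min): 14:27
  after break (23 min): 14:50
  after task 5 (31 min): 15:21
Total elapsed: 390 minutes
End time: 15:21

15:21


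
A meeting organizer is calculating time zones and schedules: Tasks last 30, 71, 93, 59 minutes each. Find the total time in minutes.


Durations: 30, 71, 93, 59
Running sum: 30
+ 71 = 101
+ 93 = 194
+ 59 = 253
Total duration: 253 minutes
That is 4 hours and 13 minutes

253


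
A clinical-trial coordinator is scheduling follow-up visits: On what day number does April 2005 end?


Month: April
Year: 2005
April is a 30-day month
Total: 30 days

30


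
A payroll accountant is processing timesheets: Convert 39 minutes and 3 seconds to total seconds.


Minutes: 39
Extra seconds: 3
Seconds per minute: 60
Minutes to seconds: 39 x 60 = 2340
Total: 2340 + 3 = 2343

2343


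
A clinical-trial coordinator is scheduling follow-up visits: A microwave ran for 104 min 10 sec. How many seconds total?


Minutes: 104
Extra seconds: 10
Seconds per minute: 60
Minutes to seconds: 104 x 60 = 6240
Total: 6240 + 10 = 6250

6250


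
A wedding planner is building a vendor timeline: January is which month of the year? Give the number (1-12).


Calendar month order:
1. January <--
2. February
January is month number 1

1


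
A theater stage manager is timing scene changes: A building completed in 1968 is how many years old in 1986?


Birth year: 1968
Current year: 1986
Age = current year - birth year
Age = 1986 - 1968 = 18

18


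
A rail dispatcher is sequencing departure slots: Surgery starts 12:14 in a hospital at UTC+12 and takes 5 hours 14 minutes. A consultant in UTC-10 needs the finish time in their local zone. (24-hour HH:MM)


Start: 12:14 in UTC+12
Step 1 - add duration:
  minutes: 14 + 14 = 28
  hours: 12 + 5 + 0 = 17
  end in UTC+12: 17:28
Step 2 - convert UTC+12 -> UTC-10:
  offset difference: -10 - (12) = -22 hours
  17 + (-22) = -5 -> mod 24 = 19
Result: 19:28 in UTC-10

19:28


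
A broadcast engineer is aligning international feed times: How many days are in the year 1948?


Year: 1948
Check leap year rules:
Divisible by 4? Yes
Divisible by 100? No
1948 is a leap year
Days: 366

366


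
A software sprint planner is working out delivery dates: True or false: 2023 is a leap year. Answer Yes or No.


Year: 2023
Divisible by 4? 2023 / 4 = 505.75 -> No
Not divisible by 4, so NOT a leap year

No


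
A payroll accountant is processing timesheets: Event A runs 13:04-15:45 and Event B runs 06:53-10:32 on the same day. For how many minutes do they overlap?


Interval A: [784, 945] minutes from midnight
Interval B: [413, 632] minutes from midnight
Overlap start = max(784, 413) = 784
Overlap end = min(945, 632) = 632
End <= start, so the intervals do not overlap: 0 minutes

0


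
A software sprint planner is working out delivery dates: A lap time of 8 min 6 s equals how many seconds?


Minutes: 8
Seconds: 6
Convert minutes to seconds: 8 x 60 = 480
Add remaining seconds: 480 + 6 = 486

486


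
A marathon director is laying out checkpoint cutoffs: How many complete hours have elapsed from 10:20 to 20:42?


Start: 10:20
End: 20:42
Hour difference: 20 - 10 = 10 hours
Minute difference: 42 - 20 = 22 minutes
Total minutes: 622
Complete hours: 622 / 60 = 10 (remainder 22)

10


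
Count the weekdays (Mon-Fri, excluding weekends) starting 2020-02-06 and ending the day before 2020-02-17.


Start: 2020-02-06 (Thursday)
End (exclusive): 2020-02-17 (Monday)
Total calendar days: 11
Full weeks: 11 // 7 = 1 -> 5 weekdays
Remaining 4 days starting on Thursday:
  Thu(w), Fri(w), Sat(-), Sun(-) -> 2 weekdays
Total business days: 5 + 2 = 7

7


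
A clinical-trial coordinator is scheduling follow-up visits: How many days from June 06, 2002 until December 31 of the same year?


Start: June 06, 2002
End: December 31, 2002
Days left in June: 24
July: 31
August: 31
September: 30
October: 31
... plus remaining months
Sum of remaining months: 184
Total: 24 + 184 = 208

208


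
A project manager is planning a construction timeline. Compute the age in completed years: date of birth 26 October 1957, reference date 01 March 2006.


Birth: 1957-10-26
Reference: 2006-03-01
Year difference: 2006 - 1957 = 49
Has birthday (10-26) occurred by 03-01? No
Birthday not yet reached this year -> subtract 1
Age in full years: 48

48


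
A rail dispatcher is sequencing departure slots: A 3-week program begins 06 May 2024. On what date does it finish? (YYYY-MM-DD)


Start: 2024-05-06
Weeks to add: 3
Convert to days: 3 x 7 = 21 days
Add 21 days to 2024-05-06
Result: 2024-05-27

2024-05-27


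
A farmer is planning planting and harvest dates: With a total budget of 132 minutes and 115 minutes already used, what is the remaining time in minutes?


Total budget: 132 minutes
Time used: 115 minutes
Remaining: 132 - 115 = 17 minutes
Percent used: 87.1%
Percent remaining: 12.9%

17


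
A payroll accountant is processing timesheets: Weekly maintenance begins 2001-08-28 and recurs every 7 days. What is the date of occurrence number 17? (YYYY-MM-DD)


First occurrence: 2001-08-28 (occurrence 1)
Each occurrence is 7 days after the previous.
Occurrence 17 is 16 weeks after the first.
16 weeks = 112 days
2001-08-28 + 112 days = 2001-12-18

2001-12-18


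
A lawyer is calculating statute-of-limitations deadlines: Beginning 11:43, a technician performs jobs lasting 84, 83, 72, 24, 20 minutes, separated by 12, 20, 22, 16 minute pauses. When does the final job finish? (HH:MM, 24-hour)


Start: 11:43 = 703 min from midnight
  after task 1 (84 min): 13:07
  after break (12 min): 13:19
  after task 2 (83 min): 14:42
  after break (20 min): 15:02
  after task 3 (72 min): 16:14
  after break (22 min): 16:36
  after task 4 (24 min): 17:00
  after break (16 min): 17:16
  after task 5 (20 min): 17:36
Total elapsed: 353 minutes
End time: 17:36

17:36


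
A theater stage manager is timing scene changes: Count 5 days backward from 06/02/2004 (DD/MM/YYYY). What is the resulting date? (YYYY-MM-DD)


Start: 2004-02-06
Subtracting 5 days
Days already passed in February: 6
Result: 2004-02-01

2004-02-01


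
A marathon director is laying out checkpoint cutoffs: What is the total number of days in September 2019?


Month: September
Year: 2019
September is a 30-day month
Total: 30 days

30


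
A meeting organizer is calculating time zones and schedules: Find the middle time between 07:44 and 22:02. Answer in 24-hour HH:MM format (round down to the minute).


Start time: 07:44 = 464 minutes from midnight
End time: 22:02 = 1322 minutes from midnight
Sum: 464 + 1322 = 1786
Midpoint: 1786 / 2 = 893 minutes
Convert: 893 / 60 = 14 hours, 53 minutes
Result: 14:53

14:53


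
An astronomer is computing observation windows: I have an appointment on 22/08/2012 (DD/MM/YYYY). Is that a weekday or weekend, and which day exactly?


Date: 2012-08-22
January 1, 2012 is a Sunday
Day of year: 235
Offset from Jan 1: 234 days
234 mod 7 = 3
Result: Wednesday

Wednesday


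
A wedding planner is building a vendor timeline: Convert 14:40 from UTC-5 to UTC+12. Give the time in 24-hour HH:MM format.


Local time: 14:40 at UTC-5 (offset -5h)
Target zone: UTC+12 (offset 12h)
Difference: 12 - (-5) = 17 hours
Calculation: 14 + (17) = 31
Wraparound: (31) mod 24 = 7
Result: 07:40

07:40


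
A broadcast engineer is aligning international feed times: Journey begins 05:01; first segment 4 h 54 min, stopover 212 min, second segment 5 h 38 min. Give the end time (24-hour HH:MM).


Depart: 05:01
Leg 1: +294 min -> 09:55
Layover: +212 min -> 13:27
Leg 2: +338 min -> 19:05
Total travel: 844 minutes = 14h 4m
Arrival: 19:05

19:05


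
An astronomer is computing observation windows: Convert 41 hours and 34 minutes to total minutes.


Hours: 41
Extra minutes: 34
Minutes per hour: 60
Hours to minutes: 41 x 60 = 2460
Total: 2460 + 34 = 2494

2494


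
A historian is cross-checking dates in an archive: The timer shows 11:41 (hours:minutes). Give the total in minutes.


Hours: 11
Minutes: 41
Convert hours to minutes: 11 x 60 = 660
Add remaining minutes: 660 + 41 = 701

701


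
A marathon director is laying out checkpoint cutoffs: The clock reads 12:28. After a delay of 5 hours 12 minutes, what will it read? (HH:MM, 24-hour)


Start time: 12:28
Adding: 5 hours 12 minutes
Minutes: 28 + 12 = 40
Hours: 12 + 5 + 0 = 17
Result: 17:40

17:40


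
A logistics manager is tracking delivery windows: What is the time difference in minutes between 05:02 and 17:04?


Start time: 05:02 = 302 minutes from midnight
End time: 17:04 = 1024 minutes from midnight
Difference: 1024 - 302 = 722 minutes
That is 12 hours and 2 minutes

722


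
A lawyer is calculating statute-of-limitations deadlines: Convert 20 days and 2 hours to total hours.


Days: 20
Extra hours: 2
Hours per day: 24
Days to hours: 20 x 24 = 480
Total: 480 + 2 = 482

482


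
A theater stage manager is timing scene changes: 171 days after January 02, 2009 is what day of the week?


Start: 2009-01-02 (Friday)
Step 1 - find target date: add 171 days
  2009-01-02 + 171 days = 2009-06-22
Step 2 - day of week:
  171 mod 7 = 3
  Friday + 3 days -> Monday
Result: Monday (2009-06-22)

Monday


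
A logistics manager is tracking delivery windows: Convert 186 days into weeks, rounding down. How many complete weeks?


Total days: 186
Days per week: 7
Division: 186 / 7 = 26 remainder 4
Complete weeks: 26
Remaining days: 4

26


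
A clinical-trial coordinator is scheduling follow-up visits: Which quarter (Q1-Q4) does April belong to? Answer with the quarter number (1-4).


Month: April (month 4)
Q1: January-March (months 1-3)
Q2: April-June (months 4-6)
Q3: July-September (months 7-9)
Q4: October-December (months 10-12)
Month 4 falls in Q2

2


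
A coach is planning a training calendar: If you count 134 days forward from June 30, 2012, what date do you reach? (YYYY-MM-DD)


Start: 2012-06-30
Adding 134 days
Days remaining in June: 0
After June: 134 days still to add
July 2012: 31 days, 103 remaining
August 2012: 31 days, 72 remaining
September 2012: 30 days, 42 remaining
October 2012: 31 days, 11 remaining
Result: 2012-11-11

2012-11-11


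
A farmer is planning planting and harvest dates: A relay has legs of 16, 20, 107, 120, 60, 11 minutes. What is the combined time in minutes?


Durations: 16, 20, 107, 120, 60, 11
Running sum: 16
+ 20 = 36
+ 107 = 143
+ 120 = 263
+ 60 = 323
+ 11 = 334
Total duration: 334 minutes
That is 5 hours and 34 minutes

334


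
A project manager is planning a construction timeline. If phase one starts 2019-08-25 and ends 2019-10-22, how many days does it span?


Start date: 2019-08-25
End date: 2019-10-22
Aug 2019: +7 days
Sep 2019: +30 days
Oct 2019: +21 days
Total: 58 days

58


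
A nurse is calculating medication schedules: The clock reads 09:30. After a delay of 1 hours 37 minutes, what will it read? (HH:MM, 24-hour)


Start time: 09:30
Adding: 1 hours 37 minutes
Minutes: 30 + 37 = 67
Minute overflow: 67 >= 60, so carry 1 hour, minutes = 7
Hours: 9 + 1 + 1 = 11
Result: 11:07

11:07


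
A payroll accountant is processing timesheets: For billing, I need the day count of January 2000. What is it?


Month: January
Year: 2000
January is a 31-day month
Total: 31 days

31


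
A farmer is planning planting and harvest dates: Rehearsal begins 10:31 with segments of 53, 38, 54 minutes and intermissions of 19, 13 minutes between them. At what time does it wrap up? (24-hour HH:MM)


Start: 10:31 = 631 min from midnight
  after task 1 (53 min): 11:24
  after break (19 min): 11:43
  after task 2 (38 min): 12:21
  after break (13 min): 12:34
  after task 3 (54 min): 13:28
Total elapsed: 177 minutes
End time: 13:28

13:28


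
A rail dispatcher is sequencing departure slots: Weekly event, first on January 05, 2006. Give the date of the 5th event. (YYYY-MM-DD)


First occurrence: 2006-01-05 (occurrence 1)
Each occurrence is 7 days after the previous.
Occurrence 5 is 4 weeks after the first.
4 weeks = 28 days
2006-01-05 + 28 days = 2006-02-02

2006-02-02


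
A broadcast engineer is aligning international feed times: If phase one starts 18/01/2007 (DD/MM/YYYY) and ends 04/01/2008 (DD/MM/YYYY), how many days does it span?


Start date: 2007-01-18
End date: 2008-01-04
Jan 2007: +14 days
Feb 2007: +28 days
Mar 2007: +31 days
... (10 more months)
Total: 351 days

351


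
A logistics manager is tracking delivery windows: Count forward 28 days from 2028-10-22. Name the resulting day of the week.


Start: 2028-10-22 (Sunday)
Step 1 - find target date: add 28 days
  2028-10-22 + 28 days = 2028-11-19
Step 2 - day of week:
  28 mod 7 = 0
  Sunday + 0 days -> Sunday
Result: Sunday (2028-11-19)

Sunday


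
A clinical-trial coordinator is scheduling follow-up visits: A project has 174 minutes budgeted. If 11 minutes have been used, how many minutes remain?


Total budget: 174 minutes
Time used: 11 minutes
Remaining: 174 - 11 = 163 minutes
Percent used: 6.3%
Percent remaining: 93.7%

163


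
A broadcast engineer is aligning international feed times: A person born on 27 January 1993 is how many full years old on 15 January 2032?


Birth: 1993-01-27
Reference: 2032-01-15
Year difference: 2032 - 1993 = 39
Has birthday (01-27) occurred by 01-15? No
Birthday not yet reached this year -> subtract 1
Age in full years: 38

38


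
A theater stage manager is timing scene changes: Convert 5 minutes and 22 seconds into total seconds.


Minutes: 5
Seconds: 22
Convert minutes to seconds: 5 x 60 = 300
Add remaining seconds: 300 + 22 = 322

322


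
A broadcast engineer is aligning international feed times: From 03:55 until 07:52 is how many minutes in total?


Start time: 03:55 = 235 minutes from midnight
End time: 07:52 = 472 minutes from midnight
Difference: 472 - 235 = 237 minutes
That is 3 hours and 57 minutes

237


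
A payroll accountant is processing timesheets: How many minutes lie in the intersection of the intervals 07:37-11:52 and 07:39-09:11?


Interval A: [457, 712] minutes from midnight
Interval B: [459, 551] minutes from midnight
Overlap start = max(457, 459) = 459
Overlap end = min(712, 551) = 551
Overlap = 551 - 459 = 92 minutes

92


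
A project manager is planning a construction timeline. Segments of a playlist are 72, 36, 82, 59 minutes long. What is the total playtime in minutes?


Durations: 72, 36, 82, 59
Running sum: 72
+ 36 = 108
+ 82 = 190
+ 59 = 249
Total duration: 249 minutes
That is 4 hours and 9 minutes

249


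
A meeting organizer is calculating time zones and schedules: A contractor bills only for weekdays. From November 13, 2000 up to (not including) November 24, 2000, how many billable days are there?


Start: 2000-11-13 (Monday)
End (exclusive): 2000-11-24 (Friday)
Total calendar days: 11
Full weeks: 11 // 7 = 1 -> 5 weekdays
Remaining 4 days starting on Monday:
  Mon(w), Tue(w), Wed(w), Thu(w) -> 4 weekdays
Total business days: 5 + 4 = 9

9


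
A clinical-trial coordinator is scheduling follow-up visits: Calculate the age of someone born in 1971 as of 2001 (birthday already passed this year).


Birth year: 1971
Current year: 2001
Age = current year - birth year
Age = 2001 - 1971 = 30

30


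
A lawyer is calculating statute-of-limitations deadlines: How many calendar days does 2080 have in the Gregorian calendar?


Year: 2080
Check leap year rules:
Divisible by 4? Yes
Divisible by 100? No
2080 is a leap year
Days: 366

366


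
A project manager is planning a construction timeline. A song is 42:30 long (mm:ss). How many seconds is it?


Minutes: 42
Extra seconds: 30
Seconds per minute: 60
Minutes to seconds: 42 x 60 = 2520
Total: 2520 + 30 = 2550

2550


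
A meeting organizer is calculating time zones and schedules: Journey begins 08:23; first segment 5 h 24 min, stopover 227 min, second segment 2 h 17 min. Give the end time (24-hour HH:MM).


Depart: 08:23
Leg 1: +324 min -> 13:47
Layover: +227 min -> 17:34
Leg 2: +137 min -> 19:51
Total travel: 688 minutes = 11h 28m
Arrival: 19:51

19:51


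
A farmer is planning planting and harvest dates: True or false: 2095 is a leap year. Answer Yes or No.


Year: 2095
Divisible by 4? 2095 / 4 = 523.75 -> No
Not divisible by 4, so NOT a leap year

No


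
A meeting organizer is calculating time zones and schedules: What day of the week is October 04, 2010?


Date: 2010-10-04
January 1, 2010 is a Friday
Day of year: 277
Offset from Jan 1: 276 days
276 mod 7 = 3
Result: Monday

Monday


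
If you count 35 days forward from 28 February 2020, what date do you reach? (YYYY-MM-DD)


Start: 2020-02-28
Adding 35 days
Days remaining in February: 1
After February: 34 days still to add
March 2020: 31 days, 3 remaining
April 2020 has 30 days, need 3
Result: 2020-04-03

2020-04-03


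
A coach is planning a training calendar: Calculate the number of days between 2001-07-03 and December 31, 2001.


Start: July 03, 2001
End: December 31, 2001
Days left in July: 28
August: 31
September: 30
October: 31
November: 30
... plus remaining months
Sum of remaining months: 153
Total: 28 + 153 = 181

181


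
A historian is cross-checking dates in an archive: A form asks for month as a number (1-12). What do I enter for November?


Calendar month order:
10. October
11. November <--
12. December
November is month number 11

11


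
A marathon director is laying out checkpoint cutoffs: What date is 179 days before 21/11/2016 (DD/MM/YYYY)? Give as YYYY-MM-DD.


Start: 2016-11-21
Subtracting 179 days
Days already passed in November: 21
After going back through November: 158 more days to subtract
October 2016: 31 days, 127 remaining
September 2016: 30 days, 97 remaining
August 2016: 31 days, 66 remaining
July 2016: 31 days, 35 remaining
Result: 2016-05-26

2016-05-26


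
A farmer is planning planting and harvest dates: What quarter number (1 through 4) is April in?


Month: April (month 4)
Q1: January-March (months 1-3)
Q2: April-June (months 4-6)
Q3: July-September (months 7-9)
Q4: October-December (months 10-12)
Month 4 falls in Q2

2


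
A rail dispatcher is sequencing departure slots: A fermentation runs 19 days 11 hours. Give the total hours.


Days: 19
Extra hours: 11
Hours per day: 24
Days to hours: 19 x 24 = 456
Total: 456 + 11 = 467

467


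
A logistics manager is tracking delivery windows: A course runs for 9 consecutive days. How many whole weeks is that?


Total days: 9
Days per week: 7
Division: 9 / 7 = 1 remainder 2
Complete weeks: 1
Remaining days: 2

1


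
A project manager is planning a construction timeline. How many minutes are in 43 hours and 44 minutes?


Hours: 43
Minutes: 44
Convert hours to minutes: 43 x 60 = 2580
Add remaining minutes: 2580 + 44 = 2624

2624


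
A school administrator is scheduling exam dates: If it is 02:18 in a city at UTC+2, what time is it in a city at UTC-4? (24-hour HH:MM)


Local time: 02:18 at UTC+2 (offset 2h)
Target zone: UTC-4 (offset -4h)
Difference: -4 - (2) = -6 hours
Calculation: 2 + (-6) = -4
Wraparound: (-4) mod 24 = 20
Result: 20:18

20:18


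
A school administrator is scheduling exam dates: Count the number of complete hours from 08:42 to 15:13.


Start: 08:42
End: 15:13
Hour difference: 15 - 8 = 7 hours
Minute difference: 13 - 42 = -29 minutes
Total minutes: 391
Complete hours: 391 / 60 = 6 (remainder 31)

6


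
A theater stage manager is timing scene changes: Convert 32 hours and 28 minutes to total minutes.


Hours: 32
Extra minutes: 28
Minutes per hour: 60
Hours to minutes: 32 x 60 = 1920
Total: 1920 + 28 = 1948

1948


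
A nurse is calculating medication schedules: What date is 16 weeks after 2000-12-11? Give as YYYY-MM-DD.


Start: 2000-12-11
Weeks to add: 16
Convert to days: 16 x 7 = 112 days
Add 112 days to 2000-12-11
Result: 2001-04-02

2001-04-02


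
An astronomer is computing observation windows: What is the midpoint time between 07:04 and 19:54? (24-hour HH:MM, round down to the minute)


Start time: 07:04 = 424 minutes from midnight
End time: 19:54 = 1194 minutes from midnight
Sum: 424 + 1194 = 1618
Midpoint: 1618 / 2 = 809 minutes
Convert: 809 / 60 = 13 hours, 29 minutes
Result: 13:29

13:29


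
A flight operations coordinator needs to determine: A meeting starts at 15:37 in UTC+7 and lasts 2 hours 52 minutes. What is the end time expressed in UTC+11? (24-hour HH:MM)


Start: 15:37 in UTC+7
Step 1 - add duration:
  minutes: 37 + 52 = 89 (carry 1h)
  hours: 15 + 2 + 1 = 18
  end in UTC+7: 18:29
Step 2 - convert UTC+7 -> UTC+11:
  offset difference: 11 - (7) = 4 hours
  18 + (4) = 22 -> mod 24 = 22
Result: 22:29 in UTC+11

22:29


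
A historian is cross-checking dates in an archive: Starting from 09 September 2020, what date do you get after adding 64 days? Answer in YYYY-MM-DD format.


Start: 2020-09-09
Adding 64 days
Days remaining in September: 21
After September: 43 days still to add
October 2020: 31 days, 12 remaining
November 2020 has 30 days, need 12
Result: 2020-11-12

2020-11-12


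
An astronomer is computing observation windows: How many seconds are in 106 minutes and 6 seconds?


Minutes: 106
Seconds: 6
Convert minutes to seconds: 106 x 60 = 6360
Add remaining seconds: 6360 + 6 = 6366

6366


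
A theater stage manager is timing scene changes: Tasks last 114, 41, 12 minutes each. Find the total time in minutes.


Durations: 114, 41, 12
Running sum: 114
+ 41 = 155
+ 12 = 167
Total duration: 167 minutes
That is 2 hours and 47 minutes

167


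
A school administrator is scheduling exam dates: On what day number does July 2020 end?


Month: July
Year: 2020
July is a 31-day month
Total: 31 days

31


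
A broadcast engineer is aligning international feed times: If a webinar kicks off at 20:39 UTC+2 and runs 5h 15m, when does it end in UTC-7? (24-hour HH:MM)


Start: 20:39 in UTC+2
Step 1 - add duration:
  minutes: 39 + 15 = 54
  hours: 20 + 5 + 0 = 25
  end in UTC+2: 01:54
Step 2 - convert UTC+2 -> UTC-7:
  offset difference: -7 - (2) = -9 hours
  1 + (-9) = -8 -> mod 24 = 16
Result: 16:54 in UTC-7

16:54


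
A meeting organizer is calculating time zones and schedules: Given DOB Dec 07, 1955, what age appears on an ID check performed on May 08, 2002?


Birth: 1955-12-07
Reference: 2002-05-08
Year difference: 2002 - 1955 = 47
Has birthday (12-07) occurred by 05-08? No
Birthday not yet reached this year -> subtract 1
Age in full years: 46

46


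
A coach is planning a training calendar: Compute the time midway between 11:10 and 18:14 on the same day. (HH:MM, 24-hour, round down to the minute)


Start time: 11:10 = 670 minutes from midnight
End time: 18:14 = 1094 minutes from midnight
Sum: 670 + 1094 = 1764
Midpoint: 1764 / 2 = 882 minutes
Convert: 882 / 60 = 14 hours, 42 minutes
Result: 14:42

14:42


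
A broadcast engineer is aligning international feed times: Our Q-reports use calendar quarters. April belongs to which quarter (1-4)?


Month: April (month 4)
Q1: January-March (months 1-3)
Q2: April-June (months 4-6)
Q3: July-September (months 7-9)
Q4: October-December (months 10-12)
Month 4 falls in Q2

2


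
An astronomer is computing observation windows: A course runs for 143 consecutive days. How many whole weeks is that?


Total days: 143
Days per week: 7
Division: 143 / 7 = 20 remainder 3
Complete weeks: 20
Remaining days: 3

20


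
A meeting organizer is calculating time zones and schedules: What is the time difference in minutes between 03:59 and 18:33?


Start time: 03:59 = 239 minutes from midnight
End time: 18:33 = 1113 minutes from midnight
Difference: 1113 - 239 = 874 minutes
That is 14 hours and 34 minutes

874


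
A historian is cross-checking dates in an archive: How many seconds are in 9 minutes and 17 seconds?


Minutes: 9
Extra seconds: 17
Seconds per minute: 60
Minutes to seconds: 9 x 60 = 540
Total: 540 + 17 = 557

557


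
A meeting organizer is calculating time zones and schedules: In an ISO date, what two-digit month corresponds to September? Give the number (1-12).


Calendar month order:
8. August
9. September <--
10. October
September is month number 9

9


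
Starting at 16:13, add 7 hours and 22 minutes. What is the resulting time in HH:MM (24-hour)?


Start time: 16:13
Adding: 7 hours 22 minutes
Minutes: 13 + 22 = 35
Hours: 16 + 7 + 0 = 23
Result: 23:35

23:35


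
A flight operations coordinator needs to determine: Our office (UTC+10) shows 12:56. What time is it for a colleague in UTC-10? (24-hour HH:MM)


Local time: 12:56 at UTC+10 (offset 10h)
Target zone: UTC-10 (offset -10h)
Difference: -10 - (10) = -20 hours
Calculation: 12 + (-20) = -8
Wraparound: (-8) mod 24 = 16
Result: 16:56

16:56
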